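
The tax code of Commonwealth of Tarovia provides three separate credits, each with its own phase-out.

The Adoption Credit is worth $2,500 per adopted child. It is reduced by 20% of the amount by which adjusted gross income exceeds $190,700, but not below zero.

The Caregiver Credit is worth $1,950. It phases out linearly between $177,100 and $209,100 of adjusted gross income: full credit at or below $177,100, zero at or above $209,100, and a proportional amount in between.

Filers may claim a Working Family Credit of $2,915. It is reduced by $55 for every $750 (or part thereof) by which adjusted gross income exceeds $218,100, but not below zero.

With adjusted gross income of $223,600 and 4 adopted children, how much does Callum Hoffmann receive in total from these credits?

Adoption Credit: base = 4 × $2,500 = $10,000. 20% of the $32,900 excess over $190,700 is $6,580; credit = $10,000 − $6,580 = $3,420.
Caregiver Credit: $223,600 is at or above $209,100, so the credit is $0.
Working Family Credit: income exceeds $218,100 by $5,500, which is 8 full-or-partial $750 increments; reduction = 8 × $55 = $440, leaving $2,475.
Total: $3,420 + $0 + $2,475 = $5,895.

$5,895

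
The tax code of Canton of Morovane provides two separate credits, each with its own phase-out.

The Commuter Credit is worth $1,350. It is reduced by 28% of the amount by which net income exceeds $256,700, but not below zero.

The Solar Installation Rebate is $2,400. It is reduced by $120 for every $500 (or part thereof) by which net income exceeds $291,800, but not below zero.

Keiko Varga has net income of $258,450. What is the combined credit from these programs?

Commuter Credit: 28% of the $1,750 excess over $256,700 is $490; credit = $1,350 − $490 = $860.
Solar Installation Rebate: $258,450 is at or below the $291,800 threshold, so the full $2,400 applies.
Total: $860 + $2,400 = $3,260.

$3,260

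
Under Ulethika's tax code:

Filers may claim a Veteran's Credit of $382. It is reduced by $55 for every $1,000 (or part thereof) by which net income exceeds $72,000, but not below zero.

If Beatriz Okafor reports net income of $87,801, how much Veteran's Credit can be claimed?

$0

Veteran's Credit: income exceeds $72,000 by $15,801 → 16 increments × $55 = $880 ≥ base, so the credit is $0.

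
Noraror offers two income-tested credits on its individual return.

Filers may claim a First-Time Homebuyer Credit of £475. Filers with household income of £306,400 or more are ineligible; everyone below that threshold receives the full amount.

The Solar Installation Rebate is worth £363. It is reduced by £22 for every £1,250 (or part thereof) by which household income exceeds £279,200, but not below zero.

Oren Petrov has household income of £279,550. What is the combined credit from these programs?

First-Time Homebuyer Credit: £279,550 is below the £306,400 cutoff, so the full £475 applies.
Solar Installation Rebate: income exceeds £279,200 by £350, which is 1 full-or-partial £1,250 increment; reduction = 1 × £22 = £22, leaving £341.
Total: £475 + £341 = £816.

£816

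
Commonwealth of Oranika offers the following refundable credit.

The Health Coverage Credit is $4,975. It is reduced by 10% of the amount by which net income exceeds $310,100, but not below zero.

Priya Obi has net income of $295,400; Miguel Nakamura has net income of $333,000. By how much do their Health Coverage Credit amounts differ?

$2,290

Priya ($295,400): Health Coverage Credit: $295,400 is at or below the $310,100 threshold, so the full $4,975 applies.
Miguel ($333,000): Health Coverage Credit: 10% of the $22,900 excess over $310,100 is $2,290; credit = $4,975 − $2,290 = $2,685.
Difference: |$4,975 − $2,685| = $2,290.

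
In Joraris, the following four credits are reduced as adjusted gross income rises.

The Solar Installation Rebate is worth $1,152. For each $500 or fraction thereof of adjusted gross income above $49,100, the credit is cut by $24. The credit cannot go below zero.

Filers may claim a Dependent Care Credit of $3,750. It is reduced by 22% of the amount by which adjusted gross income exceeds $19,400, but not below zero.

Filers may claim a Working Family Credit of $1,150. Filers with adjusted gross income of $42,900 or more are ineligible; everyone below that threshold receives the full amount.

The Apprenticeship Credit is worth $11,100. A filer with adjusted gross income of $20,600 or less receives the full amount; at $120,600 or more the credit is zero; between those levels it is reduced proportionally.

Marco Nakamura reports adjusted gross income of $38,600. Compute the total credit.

Solar Installation Rebate: $38,600 is at or below the $49,100 threshold, so the full $1,152 applies.
Dependent Care Credit: 22% of the $19,200 excess over $19,400 is $4,224 ≥ base, so the credit is $0.
Working Family Credit: $38,600 is below the $42,900 cutoff, so the full $1,150 applies.
Apprenticeship Credit: $38,600 is $18,000 into a $100,000 phase-out range, leaving 82,000/100,000 of the credit: $11,100 × 82,000/100,000 = $9,102.
Total: $1,152 + $0 + $1,150 + $9,102 = $11,404.

$11,404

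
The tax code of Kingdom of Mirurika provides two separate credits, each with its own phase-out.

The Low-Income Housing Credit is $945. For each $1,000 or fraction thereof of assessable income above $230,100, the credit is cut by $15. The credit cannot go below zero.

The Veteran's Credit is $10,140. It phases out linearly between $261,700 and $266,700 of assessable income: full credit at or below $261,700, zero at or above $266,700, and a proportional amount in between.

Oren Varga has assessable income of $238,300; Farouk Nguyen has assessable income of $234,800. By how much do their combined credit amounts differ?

Oren ($238,300): Low-Income Housing Credit: income exceeds $230,100 by $8,200, which is 9 full-or-partial $1,000 increments; reduction = 9 × $15 = $135, leaving $810. Veteran's Credit: $238,300 is at or below the $261,700 threshold, so the full $10,140 applies. total $810 + $10,140 = $10,950
Farouk ($234,800): Low-Income Housing Credit: income exceeds $230,100 by $4,700, which is 5 full-or-partial $1,000 increments; reduction = 5 × $15 = $75, leaving $870. Veteran's Credit: $234,800 is at or below the $261,700 threshold, so the full $10,140 applies. total $870 + $10,140 = $11,010
Difference: |$10,950 − $11,010| = $60.

$60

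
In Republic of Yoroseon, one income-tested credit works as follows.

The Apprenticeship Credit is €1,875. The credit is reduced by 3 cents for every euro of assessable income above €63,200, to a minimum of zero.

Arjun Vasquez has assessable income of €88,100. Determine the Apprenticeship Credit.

Apprenticeship Credit: 3% of the €24,900 excess over €63,200 is €747; credit = €1,875 − €747 = €1,128.

€1,128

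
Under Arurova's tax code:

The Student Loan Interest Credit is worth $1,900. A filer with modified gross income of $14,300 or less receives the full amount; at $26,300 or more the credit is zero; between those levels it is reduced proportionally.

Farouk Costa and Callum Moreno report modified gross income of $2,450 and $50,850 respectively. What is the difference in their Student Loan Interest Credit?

$1,900

Farouk ($2,450): Student Loan Interest Credit: $2,450 is at or below the $14,300 threshold, so the full $1,900 applies.
Callum ($50,850): Student Loan Interest Credit: $50,850 is at or above $26,300, so the credit is $0.
Difference: |$1,900 − $0| = $1,900.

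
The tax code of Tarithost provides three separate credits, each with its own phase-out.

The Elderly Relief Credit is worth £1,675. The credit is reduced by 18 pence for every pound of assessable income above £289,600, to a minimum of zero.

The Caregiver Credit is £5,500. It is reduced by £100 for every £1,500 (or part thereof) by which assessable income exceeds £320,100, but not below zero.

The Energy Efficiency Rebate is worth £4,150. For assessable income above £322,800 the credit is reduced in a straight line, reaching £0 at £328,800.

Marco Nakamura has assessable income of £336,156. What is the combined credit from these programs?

£4,400

Elderly Relief Credit: 18% of the £46,556 excess over £289,600 is £8,380.08 ≥ base, so the credit is £0.
Caregiver Credit: income exceeds £320,100 by £16,056, which is 11 full-or-partial £1,500 increments; reduction = 11 × £100 = £1,100, leaving £4,400.
Energy Efficiency Rebate: £336,156 is at or above £328,800, so the credit is £0.
Total: £0 + £4,400 + £0 = £4,400.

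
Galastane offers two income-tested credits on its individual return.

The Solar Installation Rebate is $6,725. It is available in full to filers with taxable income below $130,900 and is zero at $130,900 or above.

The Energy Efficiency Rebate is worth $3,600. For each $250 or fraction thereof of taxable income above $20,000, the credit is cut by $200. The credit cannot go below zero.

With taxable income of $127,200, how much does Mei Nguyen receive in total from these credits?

$6,725

Solar Installation Rebate: $127,200 is below the $130,900 cutoff, so the full $6,725 applies.
Energy Efficiency Rebate: income exceeds $20,000 by $107,200 → 429 increments × $200 = $85,800 ≥ base, so the credit is $0.
Total: $6,725 + $0 = $6,725.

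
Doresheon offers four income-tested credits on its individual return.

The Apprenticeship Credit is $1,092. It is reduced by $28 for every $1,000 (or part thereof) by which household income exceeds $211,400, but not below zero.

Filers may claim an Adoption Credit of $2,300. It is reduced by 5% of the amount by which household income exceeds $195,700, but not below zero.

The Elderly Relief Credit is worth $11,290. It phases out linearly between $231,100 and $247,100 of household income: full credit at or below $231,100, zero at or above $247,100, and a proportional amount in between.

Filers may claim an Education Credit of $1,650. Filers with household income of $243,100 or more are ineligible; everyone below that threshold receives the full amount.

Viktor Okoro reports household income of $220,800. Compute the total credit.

Apprenticeship Credit: income exceeds $211,400 by $9,400, which is 10 full-or-partial $1,000 increments; reduction = 10 × $28 = $280, leaving $812.
Adoption Credit: 5% of the $25,100 excess over $195,700 is $1,255; credit = $2,300 − $1,255 = $1,045.
Elderly Relief Credit: $220,800 is at or below the $231,100 threshold, so the full $11,290 applies.
Education Credit: $220,800 is below the $243,100 cutoff, so the full $1,650 applies.
Total: $812 + $1,045 + $11,290 + $1,650 = $14,797.

$14,797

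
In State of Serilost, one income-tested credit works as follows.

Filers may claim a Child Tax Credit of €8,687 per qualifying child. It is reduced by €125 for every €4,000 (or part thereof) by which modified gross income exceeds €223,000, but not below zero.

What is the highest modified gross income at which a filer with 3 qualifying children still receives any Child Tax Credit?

Full credit = 3 × €8,687 = €26,061.
After 208 increments the reduction is 208 × €125 = €26,000, leaving €61; one more increment wipes it out. Increment 208 ends at excess 208 × €4,000 = €832,000, so the highest qualifying income is €223,000 + €832,000 = €1,055,000.

€1,055,000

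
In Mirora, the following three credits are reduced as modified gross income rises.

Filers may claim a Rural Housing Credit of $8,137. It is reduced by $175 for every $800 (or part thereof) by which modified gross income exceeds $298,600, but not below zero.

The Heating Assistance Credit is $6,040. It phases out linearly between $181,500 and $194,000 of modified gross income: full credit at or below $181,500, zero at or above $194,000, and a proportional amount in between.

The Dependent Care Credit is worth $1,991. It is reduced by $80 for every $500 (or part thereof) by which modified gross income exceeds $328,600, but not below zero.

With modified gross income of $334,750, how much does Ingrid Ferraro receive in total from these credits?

$1,038

Rural Housing Credit: income exceeds $298,600 by $36,150, which is 46 full-or-partial $800 increments; reduction = 46 × $175 = $8,050, leaving $87.
Heating Assistance Credit: $334,750 is at or above $194,000, so the credit is $0.
Dependent Care Credit: income exceeds $328,600 by $6,150, which is 13 full-or-partial $500 increments; reduction = 13 × $80 = $1,040, leaving $951.
Total: $87 + $0 + $951 = $1,038.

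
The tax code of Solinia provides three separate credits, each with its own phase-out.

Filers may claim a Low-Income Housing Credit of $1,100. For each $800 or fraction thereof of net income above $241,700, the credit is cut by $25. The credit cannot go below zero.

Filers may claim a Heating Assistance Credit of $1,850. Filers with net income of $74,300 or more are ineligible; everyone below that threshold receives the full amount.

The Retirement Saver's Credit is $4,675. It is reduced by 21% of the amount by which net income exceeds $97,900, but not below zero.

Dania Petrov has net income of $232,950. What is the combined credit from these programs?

$1,100

Low-Income Housing Credit: $232,950 is at or below the $241,700 threshold, so the full $1,100 applies.
Heating Assistance Credit: $232,950 meets or exceeds the $74,300 cutoff, so the credit is $0.
Retirement Saver's Credit: 21% of the $135,050 excess over $97,900 is $28,360.50 ≥ base, so the credit is $0.
Total: $1,100 + $0 + $0 = $1,100.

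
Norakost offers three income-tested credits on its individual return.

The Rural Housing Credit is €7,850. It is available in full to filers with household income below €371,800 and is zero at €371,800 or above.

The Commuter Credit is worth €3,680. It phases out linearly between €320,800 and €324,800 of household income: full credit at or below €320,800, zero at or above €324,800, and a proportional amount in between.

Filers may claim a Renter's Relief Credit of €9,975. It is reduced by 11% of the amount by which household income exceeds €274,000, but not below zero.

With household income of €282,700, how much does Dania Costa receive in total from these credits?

€20,548

Rural Housing Credit: €282,700 is below the €371,800 cutoff, so the full €7,850 applies.
Commuter Credit: €282,700 is at or below the €320,800 threshold, so the full €3,680 applies.
Renter's Relief Credit: 11% of the €8,700 excess over €274,000 is €957; credit = €9,975 − €957 = €9,018.
Total: €7,850 + €3,680 + €9,018 = €20,548.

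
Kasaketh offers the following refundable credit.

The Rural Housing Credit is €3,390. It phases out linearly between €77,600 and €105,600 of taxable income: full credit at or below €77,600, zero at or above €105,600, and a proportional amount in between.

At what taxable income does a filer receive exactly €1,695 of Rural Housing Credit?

€1,695 is 1,695/3,390 of the full €3,390, so 1,695/3,390 of the €28,000 range has been used: income = €77,600 + €28,000 × 1,695/3,390 = €91,600.

€91,600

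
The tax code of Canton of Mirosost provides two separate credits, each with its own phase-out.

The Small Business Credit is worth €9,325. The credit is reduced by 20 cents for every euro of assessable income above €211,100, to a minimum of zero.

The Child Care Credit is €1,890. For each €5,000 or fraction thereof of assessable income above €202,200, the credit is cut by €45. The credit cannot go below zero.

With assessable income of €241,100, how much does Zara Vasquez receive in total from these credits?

€4,855

Small Business Credit: 20% of the €30,000 excess over €211,100 is €6,000; credit = €9,325 − €6,000 = €3,325.
Child Care Credit: income exceeds €202,200 by €38,900, which is 8 full-or-partial €5,000 increments; reduction = 8 × €45 = €360, leaving €1,530.
Total: €3,325 + €1,530 = €4,855.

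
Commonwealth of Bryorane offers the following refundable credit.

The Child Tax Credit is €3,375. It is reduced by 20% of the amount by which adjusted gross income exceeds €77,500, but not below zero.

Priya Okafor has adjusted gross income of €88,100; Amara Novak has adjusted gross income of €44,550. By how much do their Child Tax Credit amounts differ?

Priya (€88,100): Child Tax Credit: 20% of the €10,600 excess over €77,500 is €2,120; credit = €3,375 − €2,120 = €1,255.
Amara (€44,550): Child Tax Credit: €44,550 is at or below the €77,500 threshold, so the full €3,375 applies.
Difference: |€1,255 − €3,375| = €2,120.

€2,120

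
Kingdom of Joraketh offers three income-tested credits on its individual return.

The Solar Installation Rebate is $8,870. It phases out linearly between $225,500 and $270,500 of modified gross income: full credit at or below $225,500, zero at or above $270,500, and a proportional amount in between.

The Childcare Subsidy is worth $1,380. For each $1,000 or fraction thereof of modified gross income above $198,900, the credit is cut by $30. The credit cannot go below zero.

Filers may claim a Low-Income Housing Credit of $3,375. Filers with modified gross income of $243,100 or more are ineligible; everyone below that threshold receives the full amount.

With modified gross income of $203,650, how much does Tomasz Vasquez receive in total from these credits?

Solar Installation Rebate: $203,650 is at or below the $225,500 threshold, so the full $8,870 applies.
Childcare Subsidy: income exceeds $198,900 by $4,750, which is 5 full-or-partial $1,000 increments; reduction = 5 × $30 = $150, leaving $1,230.
Low-Income Housing Credit: $203,650 is below the $243,100 cutoff, so the full $3,375 applies.
Total: $8,870 + $1,230 + $3,375 = $13,475.

$13,475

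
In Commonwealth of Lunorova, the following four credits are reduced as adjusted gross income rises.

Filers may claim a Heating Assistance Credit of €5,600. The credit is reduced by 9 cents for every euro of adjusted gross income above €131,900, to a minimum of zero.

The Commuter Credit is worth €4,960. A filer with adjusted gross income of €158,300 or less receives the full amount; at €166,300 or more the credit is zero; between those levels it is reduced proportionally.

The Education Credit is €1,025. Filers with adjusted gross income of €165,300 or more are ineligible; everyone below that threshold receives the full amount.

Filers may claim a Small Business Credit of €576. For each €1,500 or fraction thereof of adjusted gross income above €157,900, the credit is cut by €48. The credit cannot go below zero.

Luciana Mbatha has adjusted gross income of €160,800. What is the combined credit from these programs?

€7,914

Heating Assistance Credit: 9% of the €28,900 excess over €131,900 is €2,601; credit = €5,600 − €2,601 = €2,999.
Commuter Credit: €160,800 is €2,500 into a €8,000 phase-out range, leaving 5,500/8,000 of the credit: €4,960 × 5,500/8,000 = €3,410.
Education Credit: €160,800 is below the €165,300 cutoff, so the full €1,025 applies.
Small Business Credit: income exceeds €157,900 by €2,900, which is 2 full-or-partial €1,500 increments; reduction = 2 × €48 = €96, leaving €480.
Total: €2,999 + €3,410 + €1,025 + €480 = €7,914.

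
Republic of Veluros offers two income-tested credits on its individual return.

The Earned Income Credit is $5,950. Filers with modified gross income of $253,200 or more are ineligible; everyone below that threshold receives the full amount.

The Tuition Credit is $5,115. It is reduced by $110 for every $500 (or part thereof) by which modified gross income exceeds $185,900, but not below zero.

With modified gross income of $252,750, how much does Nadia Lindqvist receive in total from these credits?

$5,950

Earned Income Credit: $252,750 is below the $253,200 cutoff, so the full $5,950 applies.
Tuition Credit: income exceeds $185,900 by $66,850 → 134 increments × $110 = $14,740 ≥ base, so the credit is $0.
Total: $5,950 + $0 = $5,950.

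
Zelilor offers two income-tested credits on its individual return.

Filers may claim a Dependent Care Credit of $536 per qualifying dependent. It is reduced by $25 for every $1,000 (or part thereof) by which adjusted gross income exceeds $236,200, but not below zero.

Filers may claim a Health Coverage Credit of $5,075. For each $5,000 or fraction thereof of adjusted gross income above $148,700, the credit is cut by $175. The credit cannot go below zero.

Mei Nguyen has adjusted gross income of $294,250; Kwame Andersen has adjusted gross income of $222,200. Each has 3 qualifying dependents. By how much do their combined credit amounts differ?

Mei ($294,250): Dependent Care Credit: base = 3 × $536 = $1,608. income exceeds $236,200 by $58,050, which is 59 full-or-partial $1,000 increments; reduction = 59 × $25 = $1,475, leaving $133. Health Coverage Credit: income exceeds $148,700 by $145,550 → 30 increments × $175 = $5,250 ≥ base, so the credit is $0. total $133 + $0 = $133
Kwame ($222,200): Dependent Care Credit: base = 3 × $536 = $1,608. $222,200 is at or below the $236,200 threshold, so the full $1,608 applies. Health Coverage Credit: income exceeds $148,700 by $73,500, which is 15 full-or-partial $5,000 increments; reduction = 15 × $175 = $2,625, leaving $2,450. total $1,608 + $2,450 = $4,058
Difference: |$133 − $4,058| = $3,925.

$3,925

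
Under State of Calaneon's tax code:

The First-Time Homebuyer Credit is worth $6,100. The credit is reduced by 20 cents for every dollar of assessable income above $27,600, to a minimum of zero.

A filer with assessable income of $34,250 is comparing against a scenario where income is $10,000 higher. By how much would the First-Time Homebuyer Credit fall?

At $34,250 — 20% of the $6,650 excess over $27,600 is $1,330; credit = $6,100 − $1,330 = $4,770.
At $44,250 — 20% of the $16,650 excess over $27,600 is $3,330; credit = $6,100 − $3,330 = $2,770.
Lost: $4,770 − $2,770 = $2,000.

$2,000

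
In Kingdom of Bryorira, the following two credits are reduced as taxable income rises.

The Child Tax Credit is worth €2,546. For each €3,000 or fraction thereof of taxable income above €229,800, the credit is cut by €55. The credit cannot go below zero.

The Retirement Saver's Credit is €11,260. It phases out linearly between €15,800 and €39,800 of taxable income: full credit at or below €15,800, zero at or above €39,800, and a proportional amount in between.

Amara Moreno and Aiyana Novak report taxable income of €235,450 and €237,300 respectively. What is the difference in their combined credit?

€55

Amara (€235,450): Child Tax Credit: income exceeds €229,800 by €5,650, which is 2 full-or-partial €3,000 increments; reduction = 2 × €55 = €110, leaving €2,436. Retirement Saver's Credit: €235,450 is at or above €39,800, so the credit is €0. total €2,436 + €0 = €2,436
Aiyana (€237,300): Child Tax Credit: income exceeds €229,800 by €7,500, which is 3 full-or-partial €3,000 increments; reduction = 3 × €55 = €165, leaving €2,381. Retirement Saver's Credit: €237,300 is at or above €39,800, so the credit is €0. total €2,381 + €0 = €2,381
Difference: |€2,436 − €2,381| = €55.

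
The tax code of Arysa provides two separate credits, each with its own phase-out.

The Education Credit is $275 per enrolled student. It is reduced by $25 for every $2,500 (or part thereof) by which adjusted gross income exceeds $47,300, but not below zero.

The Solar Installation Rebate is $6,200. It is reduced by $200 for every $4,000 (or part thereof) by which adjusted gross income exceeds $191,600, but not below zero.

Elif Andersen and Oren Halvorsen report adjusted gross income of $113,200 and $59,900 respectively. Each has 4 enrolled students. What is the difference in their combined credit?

$525

Elif ($113,200): Education Credit: base = 4 × $275 = $1,100. income exceeds $47,300 by $65,900, which is 27 full-or-partial $2,500 increments; reduction = 27 × $25 = $675, leaving $425. Solar Installation Rebate: $113,200 is at or below the $191,600 threshold, so the full $6,200 applies. total $425 + $6,200 = $6,625
Oren ($59,900): Education Credit: base = 4 × $275 = $1,100. income exceeds $47,300 by $12,600, which is 6 full-or-partial $2,500 increments; reduction = 6 × $25 = $150, leaving $950. Solar Installation Rebate: $59,900 is at or below the $191,600 threshold, so the full $6,200 applies. total $950 + $6,200 = $7,150
Difference: |$6,625 − $7,150| = $525.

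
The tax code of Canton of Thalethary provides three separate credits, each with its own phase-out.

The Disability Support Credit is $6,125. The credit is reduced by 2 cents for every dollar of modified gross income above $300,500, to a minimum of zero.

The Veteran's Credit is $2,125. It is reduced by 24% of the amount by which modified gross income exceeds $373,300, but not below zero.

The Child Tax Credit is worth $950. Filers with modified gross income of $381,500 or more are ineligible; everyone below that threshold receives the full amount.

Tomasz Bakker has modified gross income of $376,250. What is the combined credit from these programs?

$6,977

Disability Support Credit: 2% of the $75,750 excess over $300,500 is $1,515; credit = $6,125 − $1,515 = $4,610.
Veteran's Credit: 24% of the $2,950 excess over $373,300 is $708; credit = $2,125 − $708 = $1,417.
Child Tax Credit: $376,250 is below the $381,500 cutoff, so the full $950 applies.
Total: $4,610 + $1,417 + $950 = $6,977.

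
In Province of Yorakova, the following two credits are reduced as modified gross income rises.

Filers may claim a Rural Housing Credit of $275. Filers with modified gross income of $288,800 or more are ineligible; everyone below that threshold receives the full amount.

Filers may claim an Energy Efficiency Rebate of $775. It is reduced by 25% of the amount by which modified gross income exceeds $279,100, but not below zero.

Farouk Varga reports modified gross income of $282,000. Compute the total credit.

Rural Housing Credit: $282,000 is below the $288,800 cutoff, so the full $275 applies.
Energy Efficiency Rebate: 25% of the $2,900 excess over $279,100 is $725; credit = $775 − $725 = $50.
Total: $275 + $50 = $325.

$325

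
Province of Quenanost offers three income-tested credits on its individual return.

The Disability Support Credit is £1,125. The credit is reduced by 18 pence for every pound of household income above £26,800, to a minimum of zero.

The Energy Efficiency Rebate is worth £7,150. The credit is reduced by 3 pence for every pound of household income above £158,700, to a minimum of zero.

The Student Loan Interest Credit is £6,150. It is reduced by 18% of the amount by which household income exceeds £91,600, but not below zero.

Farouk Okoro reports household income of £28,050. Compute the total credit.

Disability Support Credit: 18% of the £1,250 excess over £26,800 is £225; credit = £1,125 − £225 = £900.
Energy Efficiency Rebate: £28,050 is at or below the £158,700 threshold, so the full £7,150 applies.
Student Loan Interest Credit: £28,050 is at or below the £91,600 threshold, so the full £6,150 applies.
Total: £900 + £7,150 + £6,150 = £14,200.

£14,200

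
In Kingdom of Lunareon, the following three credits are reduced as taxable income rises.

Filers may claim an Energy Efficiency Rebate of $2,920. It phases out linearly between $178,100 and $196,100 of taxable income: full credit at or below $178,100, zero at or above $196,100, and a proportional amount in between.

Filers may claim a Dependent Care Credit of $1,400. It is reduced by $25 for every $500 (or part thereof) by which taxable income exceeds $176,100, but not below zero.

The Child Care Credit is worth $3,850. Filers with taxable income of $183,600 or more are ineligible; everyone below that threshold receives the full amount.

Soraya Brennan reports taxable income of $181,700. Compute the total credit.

Energy Efficiency Rebate: $181,700 is $3,600 into a $18,000 phase-out range, leaving 14,400/18,000 of the credit: $2,920 × 14,400/18,000 = $2,336.
Dependent Care Credit: income exceeds $176,100 by $5,600, which is 12 full-or-partial $500 increments; reduction = 12 × $25 = $300, leaving $1,100.
Child Care Credit: $181,700 is below the $183,600 cutoff, so the full $3,850 applies.
Total: $2,336 + $1,100 + $3,850 = $7,286.

$7,286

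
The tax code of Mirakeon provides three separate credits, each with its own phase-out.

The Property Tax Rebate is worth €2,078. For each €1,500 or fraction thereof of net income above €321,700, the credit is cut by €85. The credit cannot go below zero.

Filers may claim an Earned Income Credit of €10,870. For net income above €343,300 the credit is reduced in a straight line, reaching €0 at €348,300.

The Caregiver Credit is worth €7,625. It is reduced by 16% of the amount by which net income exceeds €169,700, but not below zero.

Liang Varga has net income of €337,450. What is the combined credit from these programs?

€12,013

Property Tax Rebate: income exceeds €321,700 by €15,750, which is 11 full-or-partial €1,500 increments; reduction = 11 × €85 = €935, leaving €1,143.
Earned Income Credit: €337,450 is at or below the €343,300 threshold, so the full €10,870 applies.
Caregiver Credit: 16% of the €167,750 excess over €169,700 is €26,840 ≥ base, so the credit is €0.
Total: €1,143 + €10,870 + €0 = €12,013.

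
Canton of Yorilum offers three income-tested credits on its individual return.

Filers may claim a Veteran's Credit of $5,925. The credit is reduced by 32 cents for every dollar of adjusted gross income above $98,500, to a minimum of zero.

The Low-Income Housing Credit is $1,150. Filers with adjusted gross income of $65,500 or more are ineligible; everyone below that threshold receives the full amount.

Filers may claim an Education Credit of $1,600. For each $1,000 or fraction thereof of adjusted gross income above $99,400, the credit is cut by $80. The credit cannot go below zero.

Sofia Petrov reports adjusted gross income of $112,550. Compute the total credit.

Veteran's Credit: 32% of the $14,050 excess over $98,500 is $4,496; credit = $5,925 − $4,496 = $1,429.
Low-Income Housing Credit: $112,550 meets or exceeds the $65,500 cutoff, so the credit is $0.
Education Credit: income exceeds $99,400 by $13,150, which is 14 full-or-partial $1,000 increments; reduction = 14 × $80 = $1,120, leaving $480.
Total: $1,429 + $0 + $480 = $1,909.

$1,909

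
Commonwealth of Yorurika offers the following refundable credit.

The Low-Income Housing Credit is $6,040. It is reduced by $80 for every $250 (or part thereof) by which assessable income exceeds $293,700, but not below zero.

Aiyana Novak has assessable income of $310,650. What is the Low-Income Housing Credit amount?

$600

Low-Income Housing Credit: income exceeds $293,700 by $16,950, which is 68 full-or-partial $250 increments; reduction = 68 × $80 = $5,440, leaving $600.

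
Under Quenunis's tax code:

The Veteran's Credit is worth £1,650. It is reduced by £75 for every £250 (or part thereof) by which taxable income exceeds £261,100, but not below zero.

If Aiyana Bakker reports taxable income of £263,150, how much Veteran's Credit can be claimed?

Veteran's Credit: income exceeds £261,100 by £2,050, which is 9 full-or-partial £250 increments; reduction = 9 × £75 = £675, leaving £975.

£975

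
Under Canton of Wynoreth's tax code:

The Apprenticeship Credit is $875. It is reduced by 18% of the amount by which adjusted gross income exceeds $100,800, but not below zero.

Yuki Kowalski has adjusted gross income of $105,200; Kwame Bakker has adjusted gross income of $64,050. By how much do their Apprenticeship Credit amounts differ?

$792

Yuki ($105,200): Apprenticeship Credit: 18% of the $4,400 excess over $100,800 is $792; credit = $875 − $792 = $83.
Kwame ($64,050): Apprenticeship Credit: $64,050 is at or below the $100,800 threshold, so the full $875 applies.
Difference: |$83 − $875| = $792.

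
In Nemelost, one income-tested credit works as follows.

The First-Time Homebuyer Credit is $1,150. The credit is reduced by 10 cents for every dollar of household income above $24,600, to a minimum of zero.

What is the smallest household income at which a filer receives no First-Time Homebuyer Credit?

$36,100

The credit falls by 10% of each dollar above $24,600, so it reaches zero when the excess is $1,150 / 10% = $11,500: income = $24,600 + $11,500 = $36,100.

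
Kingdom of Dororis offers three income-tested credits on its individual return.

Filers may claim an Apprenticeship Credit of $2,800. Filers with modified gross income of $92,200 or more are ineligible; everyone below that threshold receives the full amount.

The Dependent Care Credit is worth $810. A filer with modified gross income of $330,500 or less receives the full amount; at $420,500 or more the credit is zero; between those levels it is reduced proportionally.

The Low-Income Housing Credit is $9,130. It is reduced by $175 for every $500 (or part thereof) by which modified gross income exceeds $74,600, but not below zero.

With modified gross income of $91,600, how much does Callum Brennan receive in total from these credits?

Apprenticeship Credit: $91,600 is below the $92,200 cutoff, so the full $2,800 applies.
Dependent Care Credit: $91,600 is at or below the $330,500 threshold, so the full $810 applies.
Low-Income Housing Credit: income exceeds $74,600 by $17,000, which is 34 full-or-partial $500 increments; reduction = 34 × $175 = $5,950, leaving $3,180.
Total: $2,800 + $810 + $3,180 = $6,790.

$6,790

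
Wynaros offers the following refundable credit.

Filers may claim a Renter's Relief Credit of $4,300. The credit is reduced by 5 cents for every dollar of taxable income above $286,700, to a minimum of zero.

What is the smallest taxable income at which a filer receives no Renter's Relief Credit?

$372,700

The credit falls by 5% of each dollar above $286,700, so it reaches zero when the excess is $4,300 / 5% = $86,000: income = $286,700 + $86,000 = $372,700.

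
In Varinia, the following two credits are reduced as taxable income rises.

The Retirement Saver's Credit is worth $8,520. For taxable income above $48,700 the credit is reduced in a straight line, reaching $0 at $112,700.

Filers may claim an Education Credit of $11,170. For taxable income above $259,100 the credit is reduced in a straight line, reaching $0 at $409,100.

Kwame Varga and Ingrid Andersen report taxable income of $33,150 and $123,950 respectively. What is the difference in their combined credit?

Kwame ($33,150): Retirement Saver's Credit: $33,150 is at or below the $48,700 threshold, so the full $8,520 applies. Education Credit: $33,150 is at or below the $259,100 threshold, so the full $11,170 applies. total $8,520 + $11,170 = $19,690
Ingrid ($123,950): Retirement Saver's Credit: $123,950 is at or above $112,700, so the credit is $0. Education Credit: $123,950 is at or below the $259,100 threshold, so the full $11,170 applies. total $0 + $11,170 = $11,170
Difference: |$19,690 − $11,170| = $8,520.

$8,520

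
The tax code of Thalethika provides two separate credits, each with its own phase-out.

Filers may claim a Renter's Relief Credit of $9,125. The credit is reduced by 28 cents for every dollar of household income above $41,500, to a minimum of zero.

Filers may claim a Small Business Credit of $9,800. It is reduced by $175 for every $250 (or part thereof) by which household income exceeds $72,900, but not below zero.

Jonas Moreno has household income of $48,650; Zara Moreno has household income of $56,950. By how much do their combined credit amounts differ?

Jonas ($48,650): Renter's Relief Credit: 28% of the $7,150 excess over $41,500 is $2,002; credit = $9,125 − $2,002 = $7,123. Small Business Credit: $48,650 is at or below the $72,900 threshold, so the full $9,800 applies. total $7,123 + $9,800 = $16,923
Zara ($56,950): Renter's Relief Credit: 28% of the $15,450 excess over $41,500 is $4,326; credit = $9,125 − $4,326 = $4,799. Small Business Credit: $56,950 is at or below the $72,900 threshold, so the full $9,800 applies. total $4,799 + $9,800 = $14,599
Difference: |$16,923 − $14,599| = $2,324.

$2,324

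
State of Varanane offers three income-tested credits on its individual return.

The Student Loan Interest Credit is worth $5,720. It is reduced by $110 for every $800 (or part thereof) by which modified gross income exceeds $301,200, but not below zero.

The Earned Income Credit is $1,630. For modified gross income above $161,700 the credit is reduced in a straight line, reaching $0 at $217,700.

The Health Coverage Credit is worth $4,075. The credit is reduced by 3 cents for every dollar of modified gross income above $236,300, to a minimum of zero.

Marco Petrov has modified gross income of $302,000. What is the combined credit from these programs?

Student Loan Interest Credit: income exceeds $301,200 by $800, which is 1 full-or-partial $800 increment; reduction = 1 × $110 = $110, leaving $5,610.
Earned Income Credit: $302,000 is at or above $217,700, so the credit is $0.
Health Coverage Credit: 3% of the $65,700 excess over $236,300 is $1,971; credit = $4,075 − $1,971 = $2,104.
Total: $5,610 + $0 + $2,104 = $7,714.

$7,714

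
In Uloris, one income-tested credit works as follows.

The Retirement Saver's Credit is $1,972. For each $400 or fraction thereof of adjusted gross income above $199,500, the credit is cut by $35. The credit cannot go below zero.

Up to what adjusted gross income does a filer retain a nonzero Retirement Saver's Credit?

After 56 increments the reduction is 56 × $35 = $1,960, leaving $12; one more increment wipes it out. Increment 56 ends at excess 56 × $400 = $22,400, so the highest qualifying income is $199,500 + $22,400 = $221,900.

$221,900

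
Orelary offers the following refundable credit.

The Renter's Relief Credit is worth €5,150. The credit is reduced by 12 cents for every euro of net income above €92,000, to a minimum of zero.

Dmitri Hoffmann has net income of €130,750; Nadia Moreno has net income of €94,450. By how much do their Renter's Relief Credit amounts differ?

€4,356

Dmitri (€130,750): Renter's Relief Credit: 12% of the €38,750 excess over €92,000 is €4,650; credit = €5,150 − €4,650 = €500.
Nadia (€94,450): Renter's Relief Credit: 12% of the €2,450 excess over €92,000 is €294; credit = €5,150 − €294 = €4,856.
Difference: |€500 − €4,856| = €4,356.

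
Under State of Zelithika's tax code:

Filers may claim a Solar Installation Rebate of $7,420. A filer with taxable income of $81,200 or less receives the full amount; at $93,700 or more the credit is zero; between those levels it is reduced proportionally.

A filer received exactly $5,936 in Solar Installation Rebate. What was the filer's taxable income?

$5,936 is 5,936/7,420 of the full $7,420, so 1,484/7,420 of the $12,500 range has been used: income = $81,200 + $12,500 × 1,484/7,420 = $83,700.

$83,700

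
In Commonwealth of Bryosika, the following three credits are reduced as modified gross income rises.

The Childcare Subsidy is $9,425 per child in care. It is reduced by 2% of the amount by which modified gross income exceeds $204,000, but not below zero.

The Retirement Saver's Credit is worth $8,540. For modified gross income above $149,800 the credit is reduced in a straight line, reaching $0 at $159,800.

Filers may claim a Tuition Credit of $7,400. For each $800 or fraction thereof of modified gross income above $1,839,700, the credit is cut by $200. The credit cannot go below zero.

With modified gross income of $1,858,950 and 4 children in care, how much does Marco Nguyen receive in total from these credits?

$7,001

Childcare Subsidy: base = 4 × $9,425 = $37,700. 2% of the $1,654,950 excess over $204,000 is $33,099; credit = $37,700 − $33,099 = $4,601.
Retirement Saver's Credit: $1,858,950 is at or above $159,800, so the credit is $0.
Tuition Credit: income exceeds $1,839,700 by $19,250, which is 25 full-or-partial $800 increments; reduction = 25 × $200 = $5,000, leaving $2,400.
Total: $4,601 + $0 + $2,400 = $7,001.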